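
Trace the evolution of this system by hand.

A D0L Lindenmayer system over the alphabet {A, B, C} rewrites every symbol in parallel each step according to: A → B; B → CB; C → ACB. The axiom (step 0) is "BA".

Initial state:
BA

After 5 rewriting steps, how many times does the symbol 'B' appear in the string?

35

k=0  BA
k=1  CBB
k=2  ACBCBCB
k=3  BACBCBACBCBACBCB
k=4  CBBACBCBACBCBBACBCBACBCBBACBCBACBCB
k=5  ACBCBCBBACBCBACBCBBACBCBACBCBCBBACBCBACBCBBACBCBACBCBCBBACBCBACBCBBACBCBACBCB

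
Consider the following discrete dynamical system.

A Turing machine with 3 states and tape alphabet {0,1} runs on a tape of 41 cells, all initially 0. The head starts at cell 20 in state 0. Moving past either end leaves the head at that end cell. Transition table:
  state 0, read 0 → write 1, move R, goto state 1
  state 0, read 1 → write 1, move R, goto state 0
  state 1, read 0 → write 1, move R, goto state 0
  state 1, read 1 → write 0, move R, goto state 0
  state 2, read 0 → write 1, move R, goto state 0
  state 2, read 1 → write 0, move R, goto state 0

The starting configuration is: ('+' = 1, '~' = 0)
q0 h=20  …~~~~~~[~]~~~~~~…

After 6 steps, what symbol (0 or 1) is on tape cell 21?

t=0: q0 h=20  …~~~~~~[~]~~~~~~…
t=1: q1 h=21  …~~~~~+[~]~~~~~~…
t=2: q0 h=22  …~~~~++[~]~~~~~~…
t=3: q1 h=23  …~~~+++[~]~~~~~~…
t=4: q0 h=24  …~~++++[~]~~~~~~…
t=5: q1 h=25  …~+++++[~]~~~~~~…
t=6: q0 h=26  …++++++[~]~~~~~~…

1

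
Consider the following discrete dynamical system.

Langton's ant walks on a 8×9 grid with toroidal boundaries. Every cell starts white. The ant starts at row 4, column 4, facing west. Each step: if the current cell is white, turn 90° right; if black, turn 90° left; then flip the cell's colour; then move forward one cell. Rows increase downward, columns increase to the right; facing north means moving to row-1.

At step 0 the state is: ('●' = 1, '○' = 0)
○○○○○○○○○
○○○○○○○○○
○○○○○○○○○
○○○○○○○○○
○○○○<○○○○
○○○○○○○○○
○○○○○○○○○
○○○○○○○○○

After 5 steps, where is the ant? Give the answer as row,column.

5,4

k=0  ○○○○○○○○○
○○○○○○○○○
○○○○○○○○○
○○○○○○○○○
○○○○<○○○○
○○○○○○○○○
○○○○○○○○○
○○○○○○○○○
k=1  ○○○○○○○○○
○○○○○○○○○
○○○○○○○○○
○○○○^○○○○
○○○○●○○○○
○○○○○○○○○
○○○○○○○○○
○○○○○○○○○
k=2  ○○○○○○○○○
○○○○○○○○○
○○○○○○○○○
○○○○●>○○○
○○○○●○○○○
○○○○○○○○○
○○○○○○○○○
○○○○○○○○○
k=3  ○○○○○○○○○
○○○○○○○○○
○○○○○○○○○
○○○○●●○○○
○○○○●v○○○
○○○○○○○○○
○○○○○○○○○
○○○○○○○○○
k=4  ○○○○○○○○○
○○○○○○○○○
○○○○○○○○○
○○○○●●○○○
○○○○<●○○○
○○○○○○○○○
○○○○○○○○○
○○○○○○○○○
k=5  ○○○○○○○○○
○○○○○○○○○
○○○○○○○○○
○○○○●●○○○
○○○○○●○○○
○○○○v○○○○
○○○○○○○○○
○○○○○○○○○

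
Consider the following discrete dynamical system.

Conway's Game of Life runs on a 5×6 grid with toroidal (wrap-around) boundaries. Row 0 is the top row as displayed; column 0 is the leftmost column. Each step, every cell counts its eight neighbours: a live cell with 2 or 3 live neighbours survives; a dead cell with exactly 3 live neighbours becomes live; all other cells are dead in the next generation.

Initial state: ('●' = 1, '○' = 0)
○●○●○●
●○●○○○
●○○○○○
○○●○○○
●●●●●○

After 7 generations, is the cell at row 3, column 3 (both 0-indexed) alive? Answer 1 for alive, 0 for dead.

0) ○●○●○●
●○●○○○
●○○○○○
○○●○○○
●●●●●○
1) ○○○○○●
●○●○○●
○○○○○○
●○●○○●
●○○○●●
2) ○●○○○○
●○○○○●
○○○○○○
●●○○●○
○●○○●○
3) ○●○○○●
●○○○○○
○●○○○○
●●○○○●
○●●○○●
4) ○●●○○●
●●○○○○
○●○○○●
○○○○○●
○○●○●●
5) ○○●●●●
○○○○○●
○●○○○●
○○○○○●
○●●●●●
6) ○●○○○○
○○●●○●
○○○○●●
○●○●○●
○●○○○○
7) ●●○○○○
●○●●○●
○○○○○●
○○●○○●
○●○○○○

0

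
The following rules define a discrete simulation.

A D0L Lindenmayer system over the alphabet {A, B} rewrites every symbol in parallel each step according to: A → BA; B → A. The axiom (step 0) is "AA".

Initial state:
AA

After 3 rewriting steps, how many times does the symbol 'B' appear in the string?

step 0: AA
step 1: BABA
step 2: ABAABA
step 3: BAABABAABA

4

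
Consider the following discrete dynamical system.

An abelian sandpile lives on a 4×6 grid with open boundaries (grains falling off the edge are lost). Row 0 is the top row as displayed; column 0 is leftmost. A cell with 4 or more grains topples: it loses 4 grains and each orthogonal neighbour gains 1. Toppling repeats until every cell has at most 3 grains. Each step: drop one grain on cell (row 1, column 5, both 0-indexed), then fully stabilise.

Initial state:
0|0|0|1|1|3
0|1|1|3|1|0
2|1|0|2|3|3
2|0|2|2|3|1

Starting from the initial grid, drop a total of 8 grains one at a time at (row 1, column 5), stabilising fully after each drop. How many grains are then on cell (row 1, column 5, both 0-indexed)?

3

[0] 0|0|0|1|1|3
0|1|1|3|1|0
2|1|0|2|3|3
2|0|2|2|3|1
[1] 0|0|0|1|1|3
0|1|1|3|1|1
2|1|0|2|3|3
2|0|2|2|3|1
[2] 0|0|0|1|1|3
0|1|1|3|1|2
2|1|0|2|3|3
2|0|2|2|3|1
[3] 0|0|0|1|1|3
0|1|1|3|1|3
2|1|0|2|3|3
2|0|2|2|3|1
[4] 0|0|0|1|2|0
0|1|1|3|3|2
2|1|0|3|1|1
2|0|2|3|0|3
[5] 0|0|0|1|2|0
0|1|1|3|3|3
2|1|0|3|1|1
2|0|2|3|0|3
[6] 0|0|0|2|3|1
0|1|2|1|1|1
2|1|1|1|3|2
2|0|3|0|1|3
[7] 0|0|0|2|3|1
0|1|2|1|1|2
2|1|1|1|3|2
2|0|3|0|1|3
[8] 0|0|0|2|3|1
0|1|2|1|1|3
2|1|1|1|3|2
2|0|3|0|1|3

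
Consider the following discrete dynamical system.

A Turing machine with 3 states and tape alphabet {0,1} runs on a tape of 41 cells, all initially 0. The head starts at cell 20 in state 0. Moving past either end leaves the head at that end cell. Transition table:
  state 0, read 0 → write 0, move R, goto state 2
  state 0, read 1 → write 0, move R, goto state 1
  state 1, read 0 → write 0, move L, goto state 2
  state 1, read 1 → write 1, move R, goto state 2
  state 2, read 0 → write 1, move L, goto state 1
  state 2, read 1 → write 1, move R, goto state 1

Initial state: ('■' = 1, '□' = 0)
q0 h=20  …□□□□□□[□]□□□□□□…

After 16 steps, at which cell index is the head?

gen 0: q0 h=20  …□□□□□□[□]□□□□□□…
gen 1: q2 h=21  …□□□□□□[□]□□□□□□…
gen 2: q1 h=20  …□□□□□□[□]■□□□□□…
gen 3: q2 h=19  …□□□□□□[□]□■□□□□…
gen 4: q1 h=18  …□□□□□□[□]■□■□□□…
gen 5: q2 h=17  …□□□□□□[□]□■□■□□…
gen 6: q1 h=16  …□□□□□□[□]■□■□■□…
gen 7: q2 h=15  …□□□□□□[□]□■□■□■…
gen 8: q1 h=14  …□□□□□□[□]■□■□■□…
gen 9: q2 h=13  …□□□□□□[□]□■□■□■…
gen 10: q1 h=12  …□□□□□□[□]■□■□■□…
gen 11: q2 h=11  …□□□□□□[□]□■□■□■…
gen 12: q1 h=10  …□□□□□□[□]■□■□■□…
gen 13: q2 h= 9  …□□□□□□[□]□■□■□■…
gen 14: q1 h= 8  …□□□□□□[□]■□■□■□…
gen 15: q2 h= 7  …□□□□□□[□]□■□■□■…
gen 16: q1 h= 6  |□□□□□□[□]■□■□■□…

6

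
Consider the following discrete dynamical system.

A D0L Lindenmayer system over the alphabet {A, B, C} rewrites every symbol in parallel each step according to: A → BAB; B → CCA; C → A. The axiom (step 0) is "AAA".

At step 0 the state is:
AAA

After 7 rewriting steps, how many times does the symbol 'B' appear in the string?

738

k=0  AAA
k=1  BABBABBAB
k=2  CCABABCCACCABABCCACCABABCCA
k=3  AABABCCABABCCAAABABAABABCCABABCCAAABABAABABCCABABCCAAABAB
k=4  BABBABCCABABCCAAABABCCABABCCAAABABBABBABCCABABCCABABBABCCA…CCABABCCABABBABCCABABCCAAABABCCABABCCAAABABBABBABCCABABCCA  (len 147)
k=5  CCABABCCACCABABCCAAABABCCABABCCAAABABBABBABCCABABCCAAABABC…AAABABBABBABCCABABCCACCABABCCACCABABCCAAABABCCABABCCAAABAB  (len 369)
k=6  AABABCCABABCCAAABABAABABCCABABCCAAABABBABBABCCABABCCAAABAB…BCCAAABABBABBABCCABABCCAAABABCCABABCCAAABABBABBABCCABABCCA  (len 891)
k=7  BABBABCCABABCCAAABABCCABABCCAAABABBABBABCCABABCCABABBABCCA…AAABABBABBABCCABABCCACCABABCCACCABABCCAAABABCCABABCCAAABAB  (len 2217)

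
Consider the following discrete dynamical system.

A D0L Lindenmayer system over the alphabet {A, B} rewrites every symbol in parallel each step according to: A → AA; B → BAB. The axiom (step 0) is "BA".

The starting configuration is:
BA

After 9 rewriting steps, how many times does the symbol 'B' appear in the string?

512

[0] BA
[1] BABAA
[2] BABAABABAAAA
[3] BABAABABAAAABABAABABAAAAAAAA
[4] BABAABABAAAABABAABABAAAAAAAABABAABABAAAABABAABABAAAAAAAAAAAAAAAA
[5] BABAABABAAAABABAABABAAAAAAAABABAABABAAAABABAABABAAAAAAAAAA…AAAAAABABAABABAAAABABAABABAAAAAAAAAAAAAAAAAAAAAAAAAAAAAAAA  (len 144)
[6] BABAABABAAAABABAABABAAAAAAAABABAABABAAAABABAABABAAAAAAAAAA…AAAAAAAAAAAAAAAAAAAAAAAAAAAAAAAAAAAAAAAAAAAAAAAAAAAAAAAAAA  (len 320)
[7] BABAABABAAAABABAABABAAAAAAAABABAABABAAAABABAABABAAAAAAAAAA…AAAAAAAAAAAAAAAAAAAAAAAAAAAAAAAAAAAAAAAAAAAAAAAAAAAAAAAAAA  (len 704)
[8] BABAABABAAAABABAABABAAAAAAAABABAABABAAAABABAABABAAAAAAAAAA…AAAAAAAAAAAAAAAAAAAAAAAAAAAAAAAAAAAAAAAAAAAAAAAAAAAAAAAAAA  (len 1536)
[9] BABAABABAAAABABAABABAAAAAAAABABAABABAAAABABAABABAAAAAAAAAA…AAAAAAAAAAAAAAAAAAAAAAAAAAAAAAAAAAAAAAAAAAAAAAAAAAAAAAAAAA  (len 3328)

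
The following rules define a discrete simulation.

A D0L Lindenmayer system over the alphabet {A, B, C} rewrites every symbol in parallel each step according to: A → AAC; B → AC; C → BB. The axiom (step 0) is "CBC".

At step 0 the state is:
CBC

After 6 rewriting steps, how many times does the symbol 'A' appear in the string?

232

k=0  CBC
k=1  BBACBB
k=2  ACACAACBBACAC
k=3  AACBBAACBBAACAACBBACACAACBBAACBB
k=4  AACAACBBACACAACAACBBACACAACAACBBAACAACBBACACAACBBAACBBAACAACBBACACAACAACBBACAC
k=5  AACAACBBAACAACBBACACAACBBAACBBAACAACBBAACAACBBACACAACBBAAC…CAACBBAACAACBBACACAACBBAACBBAACAACBBAACAACBBACACAACBBAACBB  (len 194)
k=6  AACAACBBAACAACBBACACAACAACBBAACAACBBACACAACBBAACBBAACAACBB…ACACAACAACBBAACAACBBACACAACBBAACBBAACAACBBACACAACAACBBACAC  (len 480)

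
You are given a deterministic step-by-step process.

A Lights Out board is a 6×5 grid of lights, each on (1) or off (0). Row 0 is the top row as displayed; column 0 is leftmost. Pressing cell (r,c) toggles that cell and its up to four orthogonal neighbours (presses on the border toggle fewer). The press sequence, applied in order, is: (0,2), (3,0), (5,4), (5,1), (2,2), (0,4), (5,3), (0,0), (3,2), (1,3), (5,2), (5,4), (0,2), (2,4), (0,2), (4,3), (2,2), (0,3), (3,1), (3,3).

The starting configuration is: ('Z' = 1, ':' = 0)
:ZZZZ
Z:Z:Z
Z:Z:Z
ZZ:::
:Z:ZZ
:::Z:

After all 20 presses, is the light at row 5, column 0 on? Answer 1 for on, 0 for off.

[0] :ZZZZ
Z:Z:Z
Z:Z:Z
ZZ:::
:Z:ZZ
:::Z:
[1] ::::Z
Z:::Z
Z:Z:Z
ZZ:::
:Z:ZZ
:::Z:
[2] ::::Z
Z:::Z
::Z:Z
:::::
ZZ:ZZ
:::Z:
[3] ::::Z
Z:::Z
::Z:Z
:::::
ZZ:Z:
::::Z
[4] ::::Z
Z:::Z
::Z:Z
:::::
Z::Z:
ZZZ:Z
[5] ::::Z
Z:Z:Z
:Z:ZZ
::Z::
Z::Z:
ZZZ:Z
[6] :::Z:
Z:Z::
:Z:ZZ
::Z::
Z::Z:
ZZZ:Z
[7] :::Z:
Z:Z::
:Z:ZZ
::Z::
Z::::
ZZ:Z:
[8] ZZ:Z:
::Z::
:Z:ZZ
::Z::
Z::::
ZZ:Z:
[9] ZZ:Z:
::Z::
:ZZZZ
:Z:Z:
Z:Z::
ZZ:Z:
[10] ZZ:::
:::ZZ
:ZZ:Z
:Z:Z:
Z:Z::
ZZ:Z:
[11] ZZ:::
:::ZZ
:ZZ:Z
:Z:Z:
Z::::
Z:Z::
[12] ZZ:::
:::ZZ
:ZZ:Z
:Z:Z:
Z:::Z
Z:ZZZ
[13] Z:ZZ:
::ZZZ
:ZZ:Z
:Z:Z:
Z:::Z
Z:ZZZ
[14] Z:ZZ:
::ZZ:
:ZZZ:
:Z:ZZ
Z:::Z
Z:ZZZ
[15] ZZ:::
:::Z:
:ZZZ:
:Z:ZZ
Z:::Z
Z:ZZZ
[16] ZZ:::
:::Z:
:ZZZ:
:Z::Z
Z:ZZ:
Z:Z:Z
[17] ZZ:::
::ZZ:
:::::
:ZZ:Z
Z:ZZ:
Z:Z:Z
[18] ZZZZZ
::Z::
:::::
:ZZ:Z
Z:ZZ:
Z:Z:Z
[19] ZZZZZ
::Z::
:Z:::
Z:::Z
ZZZZ:
Z:Z:Z
[20] ZZZZZ
::Z::
:Z:Z:
Z:ZZ:
ZZZ::
Z:Z:Z

1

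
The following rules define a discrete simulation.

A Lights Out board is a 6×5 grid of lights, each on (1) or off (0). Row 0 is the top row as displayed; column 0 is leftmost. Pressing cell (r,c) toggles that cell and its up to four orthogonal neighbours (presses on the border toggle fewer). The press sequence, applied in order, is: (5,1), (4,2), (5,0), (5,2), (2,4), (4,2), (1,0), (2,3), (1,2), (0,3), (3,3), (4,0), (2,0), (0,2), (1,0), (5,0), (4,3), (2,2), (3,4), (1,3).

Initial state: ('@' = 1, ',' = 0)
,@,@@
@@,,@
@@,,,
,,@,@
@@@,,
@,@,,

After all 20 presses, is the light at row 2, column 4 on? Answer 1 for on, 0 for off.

1

t=0: ,@,@@
@@,,@
@@,,,
,,@,@
@@@,,
@,@,,
t=1: ,@,@@
@@,,@
@@,,,
,,@,@
@,@,,
,@,,,
t=2: ,@,@@
@@,,@
@@,,,
,,,,@
@@,@,
,@@,,
t=3: ,@,@@
@@,,@
@@,,,
,,,,@
,@,@,
@,@,,
t=4: ,@,@@
@@,,@
@@,,,
,,,,@
,@@@,
@@,@,
t=5: ,@,@@
@@,,,
@@,@@
,,,,,
,@@@,
@@,@,
t=6: ,@,@@
@@,,,
@@,@@
,,@,,
,,,,,
@@@@,
t=7: @@,@@
,,,,,
,@,@@
,,@,,
,,,,,
@@@@,
t=8: @@,@@
,,,@,
,@@,,
,,@@,
,,,,,
@@@@,
t=9: @@@@@
,@@,,
,@,,,
,,@@,
,,,,,
@@@@,
t=10: @@,,,
,@@@,
,@,,,
,,@@,
,,,,,
@@@@,
t=11: @@,,,
,@@@,
,@,@,
,,,,@
,,,@,
@@@@,
t=12: @@,,,
,@@@,
,@,@,
@,,,@
@@,@,
,@@@,
t=13: @@,,,
@@@@,
@,,@,
,,,,@
@@,@,
,@@@,
t=14: @,@@,
@@,@,
@,,@,
,,,,@
@@,@,
,@@@,
t=15: ,,@@,
,,,@,
,,,@,
,,,,@
@@,@,
,@@@,
t=16: ,,@@,
,,,@,
,,,@,
,,,,@
,@,@,
@,@@,
t=17: ,,@@,
,,,@,
,,,@,
,,,@@
,@@,@
@,@,,
t=18: ,,@@,
,,@@,
,@@,,
,,@@@
,@@,@
@,@,,
t=19: ,,@@,
,,@@,
,@@,@
,,@,,
,@@,,
@,@,,
t=20: ,,@,,
,,,,@
,@@@@
,,@,,
,@@,,
@,@,,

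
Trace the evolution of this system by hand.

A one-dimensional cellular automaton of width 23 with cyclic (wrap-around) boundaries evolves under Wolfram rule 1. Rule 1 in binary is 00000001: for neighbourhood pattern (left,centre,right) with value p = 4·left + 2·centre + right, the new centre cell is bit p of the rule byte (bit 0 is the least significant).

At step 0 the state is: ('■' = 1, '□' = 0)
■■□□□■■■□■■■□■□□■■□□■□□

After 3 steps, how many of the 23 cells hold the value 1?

1

0) ■■□□□■■■□■■■□■□□■■□□■□□
1) □□□■□□□□□□□□□□□□□□□□□□□
2) ■■□□□■■■■■■■■■■■■■■■■■■
3) □□□■□□□□□□□□□□□□□□□□□□□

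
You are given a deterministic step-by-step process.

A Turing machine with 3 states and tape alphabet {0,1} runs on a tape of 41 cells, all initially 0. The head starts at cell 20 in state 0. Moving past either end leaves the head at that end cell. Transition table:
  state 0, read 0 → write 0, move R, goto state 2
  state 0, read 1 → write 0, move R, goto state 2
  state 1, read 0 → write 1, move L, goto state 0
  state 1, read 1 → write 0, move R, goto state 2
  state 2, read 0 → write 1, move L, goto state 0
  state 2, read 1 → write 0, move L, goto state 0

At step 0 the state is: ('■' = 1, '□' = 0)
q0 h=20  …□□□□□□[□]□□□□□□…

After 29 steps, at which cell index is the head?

21

0) q0 h=20  …□□□□□□[□]□□□□□□…
1) q2 h=21  …□□□□□□[□]□□□□□□…
2) q0 h=20  …□□□□□□[□]■□□□□□…
3) q2 h=21  …□□□□□□[■]□□□□□□…
4) q0 h=20  …□□□□□□[□]□□□□□□…
5) q2 h=21  …□□□□□□[□]□□□□□□…
6) q0 h=20  …□□□□□□[□]■□□□□□…
7) q2 h=21  …□□□□□□[■]□□□□□□…
8) q0 h=20  …□□□□□□[□]□□□□□□…
9) q2 h=21  …□□□□□□[□]□□□□□□…
10) q0 h=20  …□□□□□□[□]■□□□□□…
11) q2 h=21  …□□□□□□[■]□□□□□□…
12) q0 h=20  …□□□□□□[□]□□□□□□…
13) q2 h=21  …□□□□□□[□]□□□□□□…
14) q0 h=20  …□□□□□□[□]■□□□□□…
15) q2 h=21  …□□□□□□[■]□□□□□□…
16) q0 h=20  …□□□□□□[□]□□□□□□…
17) q2 h=21  …□□□□□□[□]□□□□□□…
18) q0 h=20  …□□□□□□[□]■□□□□□…
19) q2 h=21  …□□□□□□[■]□□□□□□…
20) q0 h=20  …□□□□□□[□]□□□□□□…
21) q2 h=21  …□□□□□□[□]□□□□□□…
22) q0 h=20  …□□□□□□[□]■□□□□□…
23) q2 h=21  …□□□□□□[■]□□□□□□…
24) q0 h=20  …□□□□□□[□]□□□□□□…
25) q2 h=21  …□□□□□□[□]□□□□□□…
26) q0 h=20  …□□□□□□[□]■□□□□□…
27) q2 h=21  …□□□□□□[■]□□□□□□…
28) q0 h=20  …□□□□□□[□]□□□□□□…
29) q2 h=21  …□□□□□□[□]□□□□□□…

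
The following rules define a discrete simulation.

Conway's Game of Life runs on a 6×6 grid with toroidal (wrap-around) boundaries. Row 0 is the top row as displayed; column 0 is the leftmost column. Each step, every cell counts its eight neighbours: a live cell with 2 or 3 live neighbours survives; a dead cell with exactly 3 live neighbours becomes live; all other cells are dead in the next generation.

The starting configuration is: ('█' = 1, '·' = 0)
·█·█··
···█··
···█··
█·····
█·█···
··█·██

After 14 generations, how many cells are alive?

0) ·█·█··
···█··
···█··
█·····
█·█···
··█·██
1) ···█··
···██·
······
·█····
█··█··
█·█·██
2) ··█···
···██·
······
······
█·███·
███·██
3) █·█···
···█··
······
···█··
█·█·█·
█···█·
4) ·█·█·█
······
······
···█··
·█··█·
█·····
5) █·····
······
······
······
······
███·██
6) █·····
······
······
······
██···█
██···█
7) ██···█
······
······
█·····
·█···█
······
8) █·····
█·····
······
█·····
█·····
·█···█
9) ██···█
······
······
······
██···█
·█···█
10) ·█···█
█·····
······
█·····
·█···█
··█·█·
11) ██···█
█·····
······
█·····
██···█
·██·██
12) ··█·█·
██···█
······
██···█
··█·█·
··█·█·
13) █·█·█·
██···█
······
██···█
█·█·█·
·██·██
14) ··█·█·
██···█
······
██···█
··█·█·
··█·█·

12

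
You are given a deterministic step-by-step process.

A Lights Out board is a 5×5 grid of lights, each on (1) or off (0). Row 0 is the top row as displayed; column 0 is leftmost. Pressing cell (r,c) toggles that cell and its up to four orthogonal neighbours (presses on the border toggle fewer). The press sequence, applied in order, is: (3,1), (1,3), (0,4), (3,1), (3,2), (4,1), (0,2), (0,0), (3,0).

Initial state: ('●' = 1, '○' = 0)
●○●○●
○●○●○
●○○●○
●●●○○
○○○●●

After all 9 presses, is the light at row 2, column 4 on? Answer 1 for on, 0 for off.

0

[0] ●○●○●
○●○●○
●○○●○
●●●○○
○○○●●
[1] ●○●○●
○●○●○
●●○●○
○○○○○
○●○●●
[2] ●○●●●
○●●○●
●●○○○
○○○○○
○●○●●
[3] ●○●○○
○●●○○
●●○○○
○○○○○
○●○●●
[4] ●○●○○
○●●○○
●○○○○
●●●○○
○○○●●
[5] ●○●○○
○●●○○
●○●○○
●○○●○
○○●●●
[6] ●○●○○
○●●○○
●○●○○
●●○●○
●●○●●
[7] ●●○●○
○●○○○
●○●○○
●●○●○
●●○●●
[8] ○○○●○
●●○○○
●○●○○
●●○●○
●●○●●
[9] ○○○●○
●●○○○
○○●○○
○○○●○
○●○●●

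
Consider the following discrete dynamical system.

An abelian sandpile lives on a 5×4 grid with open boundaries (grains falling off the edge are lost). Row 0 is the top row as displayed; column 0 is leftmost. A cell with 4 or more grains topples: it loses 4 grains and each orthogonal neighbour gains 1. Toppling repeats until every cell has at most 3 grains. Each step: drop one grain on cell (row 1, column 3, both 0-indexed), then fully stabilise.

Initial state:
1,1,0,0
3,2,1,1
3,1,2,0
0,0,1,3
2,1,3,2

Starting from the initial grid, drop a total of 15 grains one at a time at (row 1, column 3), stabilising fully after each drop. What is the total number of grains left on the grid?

t=0: 1,1,0,0
3,2,1,1
3,1,2,0
0,0,1,3
2,1,3,2
t=1: 1,1,0,0
3,2,1,2
3,1,2,0
0,0,1,3
2,1,3,2
t=2: 1,1,0,0
3,2,1,3
3,1,2,0
0,0,1,3
2,1,3,2
t=3: 1,1,0,1
3,2,2,0
3,1,2,1
0,0,1,3
2,1,3,2
t=4: 1,1,0,1
3,2,2,1
3,1,2,1
0,0,1,3
2,1,3,2
t=5: 1,1,0,1
3,2,2,2
3,1,2,1
0,0,1,3
2,1,3,2
t=6: 1,1,0,1
3,2,2,3
3,1,2,1
0,0,1,3
2,1,3,2
t=7: 1,1,0,2
3,2,3,0
3,1,2,2
0,0,1,3
2,1,3,2
t=8: 1,1,0,2
3,2,3,1
3,1,2,2
0,0,1,3
2,1,3,2
t=9: 1,1,0,2
3,2,3,2
3,1,2,2
0,0,1,3
2,1,3,2
t=10: 1,1,0,2
3,2,3,3
3,1,2,2
0,0,1,3
2,1,3,2
t=11: 1,1,1,3
3,3,0,1
3,1,3,3
0,0,1,3
2,1,3,2
t=12: 1,1,1,3
3,3,0,2
3,1,3,3
0,0,1,3
2,1,3,2
t=13: 1,1,1,3
3,3,0,3
3,1,3,3
0,0,1,3
2,1,3,2
t=14: 1,1,2,0
3,3,2,2
3,2,0,2
0,0,3,0
2,1,3,3
t=15: 1,1,2,0
3,3,2,3
3,2,0,2
0,0,3,0
2,1,3,3

34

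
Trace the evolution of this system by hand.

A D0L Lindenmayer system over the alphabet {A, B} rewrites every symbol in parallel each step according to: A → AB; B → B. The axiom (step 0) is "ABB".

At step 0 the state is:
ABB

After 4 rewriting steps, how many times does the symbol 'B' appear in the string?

6

t=0: ABB
t=1: ABBB
t=2: ABBBB
t=3: ABBBBB
t=4: ABBBBBB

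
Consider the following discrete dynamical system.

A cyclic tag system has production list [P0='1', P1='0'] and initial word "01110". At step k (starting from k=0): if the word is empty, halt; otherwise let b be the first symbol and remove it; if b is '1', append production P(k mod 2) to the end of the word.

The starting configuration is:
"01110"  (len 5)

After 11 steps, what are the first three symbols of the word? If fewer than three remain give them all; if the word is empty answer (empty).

[0] "01110"  (len 5)
[1] "1110"  (len 4)
[2] "1100"  (len 4)
[3] "1001"  (len 4)
[4] "0010"  (len 4)
[5] "010"  (len 3)
[6] "10"  (len 2)
[7] "01"  (len 2)
[8] "1"  (len 1)
[9] "1"  (len 1)
[10] "0"  (len 1)
[11] (halted — word empty)

(empty)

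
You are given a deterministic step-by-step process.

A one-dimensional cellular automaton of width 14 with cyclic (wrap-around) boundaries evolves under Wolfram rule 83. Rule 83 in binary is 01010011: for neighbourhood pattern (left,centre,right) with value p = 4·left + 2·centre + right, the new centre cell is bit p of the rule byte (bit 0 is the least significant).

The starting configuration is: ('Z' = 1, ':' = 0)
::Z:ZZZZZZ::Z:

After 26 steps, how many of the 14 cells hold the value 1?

9

[0] ::Z:ZZZZZZ::Z:
[1] ZZ:::::::ZZZ:Z
[2] :ZZZZZZZZ::Z::
[3] Z:::::::ZZZ:ZZ
[4] ZZZZZZZZ::Z:::
[5] :::::::ZZZ:ZZZ
[6] ZZZZZZZ::Z:::Z
[7] ::::::ZZZ:ZZZ:
[8] ZZZZZZ::Z:::ZZ
[9] :::::ZZZ:ZZZ::
[10] ZZZZZ::Z:::ZZZ
[11] ::::ZZZ:ZZZ:::
[12] ZZZZ::Z:::ZZZZ
[13] :::ZZZ:ZZZ::::
[14] ZZZ::Z:::ZZZZZ
[15] ::ZZZ:ZZZ:::::
[16] ZZ::Z:::ZZZZZZ
[17] :ZZZ:ZZZ::::::
[18] Z::Z:::ZZZZZZZ
[19] ZZZ:ZZZ:::::::
[20] ::Z:::ZZZZZZZZ
[21] ZZ:ZZZ:::::::Z
[22] :Z:::ZZZZZZZZ:
[23] Z:ZZZ:::::::ZZ
[24] Z:::ZZZZZZZZ::
[25] :ZZZ:::::::ZZZ
[26] :::ZZZZZZZZ::Z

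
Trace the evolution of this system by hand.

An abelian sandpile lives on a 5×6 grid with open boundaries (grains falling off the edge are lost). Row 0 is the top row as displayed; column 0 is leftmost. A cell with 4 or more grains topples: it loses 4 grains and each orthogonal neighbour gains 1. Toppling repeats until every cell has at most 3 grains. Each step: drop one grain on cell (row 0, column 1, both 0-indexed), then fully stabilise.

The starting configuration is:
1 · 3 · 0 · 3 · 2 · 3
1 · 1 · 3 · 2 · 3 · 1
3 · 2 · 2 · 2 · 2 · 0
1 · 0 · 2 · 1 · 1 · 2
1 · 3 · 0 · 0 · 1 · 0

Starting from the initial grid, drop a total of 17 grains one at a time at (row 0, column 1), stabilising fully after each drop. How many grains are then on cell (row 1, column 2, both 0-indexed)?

2

gen 0: 1 · 3 · 0 · 3 · 2 · 3
1 · 1 · 3 · 2 · 3 · 1
3 · 2 · 2 · 2 · 2 · 0
1 · 0 · 2 · 1 · 1 · 2
1 · 3 · 0 · 0 · 1 · 0
gen 1: 2 · 0 · 1 · 3 · 2 · 3
1 · 2 · 3 · 2 · 3 · 1
3 · 2 · 2 · 2 · 2 · 0
1 · 0 · 2 · 1 · 1 · 2
1 · 3 · 0 · 0 · 1 · 0
gen 2: 2 · 1 · 1 · 3 · 2 · 3
1 · 2 · 3 · 2 · 3 · 1
3 · 2 · 2 · 2 · 2 · 0
1 · 0 · 2 · 1 · 1 · 2
1 · 3 · 0 · 0 · 1 · 0
gen 3: 2 · 2 · 1 · 3 · 2 · 3
1 · 2 · 3 · 2 · 3 · 1
3 · 2 · 2 · 2 · 2 · 0
1 · 0 · 2 · 1 · 1 · 2
1 · 3 · 0 · 0 · 1 · 0
gen 4: 2 · 3 · 1 · 3 · 2 · 3
1 · 2 · 3 · 2 · 3 · 1
3 · 2 · 2 · 2 · 2 · 0
1 · 0 · 2 · 1 · 1 · 2
1 · 3 · 0 · 0 · 1 · 0
gen 5: 3 · 0 · 2 · 3 · 2 · 3
1 · 3 · 3 · 2 · 3 · 1
3 · 2 · 2 · 2 · 2 · 0
1 · 0 · 2 · 1 · 1 · 2
1 · 3 · 0 · 0 · 1 · 0
gen 6: 3 · 1 · 2 · 3 · 2 · 3
1 · 3 · 3 · 2 · 3 · 1
3 · 2 · 2 · 2 · 2 · 0
1 · 0 · 2 · 1 · 1 · 2
1 · 3 · 0 · 0 · 1 · 0
gen 7: 3 · 2 · 2 · 3 · 2 · 3
1 · 3 · 3 · 2 · 3 · 1
3 · 2 · 2 · 2 · 2 · 0
1 · 0 · 2 · 1 · 1 · 2
1 · 3 · 0 · 0 · 1 · 0
gen 8: 3 · 3 · 2 · 3 · 2 · 3
1 · 3 · 3 · 2 · 3 · 1
3 · 2 · 2 · 2 · 2 · 0
1 · 0 · 2 · 1 · 1 · 2
1 · 3 · 0 · 0 · 1 · 0
gen 9: 0 · 3 · 1 · 2 · 1 · 0
3 · 1 · 2 · 1 · 1 · 3
3 · 3 · 3 · 3 · 3 · 0
1 · 0 · 2 · 1 · 1 · 2
1 · 3 · 0 · 0 · 1 · 0
gen 10: 1 · 0 · 2 · 2 · 1 · 0
3 · 2 · 2 · 1 · 1 · 3
3 · 3 · 3 · 3 · 3 · 0
1 · 0 · 2 · 1 · 1 · 2
1 · 3 · 0 · 0 · 1 · 0
gen 11: 1 · 1 · 2 · 2 · 1 · 0
3 · 2 · 2 · 1 · 1 · 3
3 · 3 · 3 · 3 · 3 · 0
1 · 0 · 2 · 1 · 1 · 2
1 · 3 · 0 · 0 · 1 · 0
gen 12: 1 · 2 · 2 · 2 · 1 · 0
3 · 2 · 2 · 1 · 1 · 3
3 · 3 · 3 · 3 · 3 · 0
1 · 0 · 2 · 1 · 1 · 2
1 · 3 · 0 · 0 · 1 · 0
gen 13: 1 · 3 · 2 · 2 · 1 · 0
3 · 2 · 2 · 1 · 1 · 3
3 · 3 · 3 · 3 · 3 · 0
1 · 0 · 2 · 1 · 1 · 2
1 · 3 · 0 · 0 · 1 · 0
gen 14: 2 · 0 · 3 · 2 · 1 · 0
3 · 3 · 2 · 1 · 1 · 3
3 · 3 · 3 · 3 · 3 · 0
1 · 0 · 2 · 1 · 1 · 2
1 · 3 · 0 · 0 · 1 · 0
gen 15: 2 · 1 · 3 · 2 · 1 · 0
3 · 3 · 2 · 1 · 1 · 3
3 · 3 · 3 · 3 · 3 · 0
1 · 0 · 2 · 1 · 1 · 2
1 · 3 · 0 · 0 · 1 · 0
gen 16: 2 · 2 · 3 · 2 · 1 · 0
3 · 3 · 2 · 1 · 1 · 3
3 · 3 · 3 · 3 · 3 · 0
1 · 0 · 2 · 1 · 1 · 2
1 · 3 · 0 · 0 · 1 · 0
gen 17: 2 · 3 · 3 · 2 · 1 · 0
3 · 3 · 2 · 1 · 1 · 3
3 · 3 · 3 · 3 · 3 · 0
1 · 0 · 2 · 1 · 1 · 2
1 · 3 · 0 · 0 · 1 · 0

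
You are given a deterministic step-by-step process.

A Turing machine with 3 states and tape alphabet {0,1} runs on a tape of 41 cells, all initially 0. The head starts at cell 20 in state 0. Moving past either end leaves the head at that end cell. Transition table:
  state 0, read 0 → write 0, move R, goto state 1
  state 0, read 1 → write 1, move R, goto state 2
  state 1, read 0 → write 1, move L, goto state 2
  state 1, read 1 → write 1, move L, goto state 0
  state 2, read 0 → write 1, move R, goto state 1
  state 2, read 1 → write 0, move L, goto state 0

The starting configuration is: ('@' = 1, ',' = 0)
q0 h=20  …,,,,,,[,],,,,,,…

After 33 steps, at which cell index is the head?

gen 0: q0 h=20  …,,,,,,[,],,,,,,…
gen 1: q1 h=21  …,,,,,,[,],,,,,,…
gen 2: q2 h=20  …,,,,,,[,]@,,,,,…
gen 3: q1 h=21  …,,,,,@[@],,,,,,…
gen 4: q0 h=20  …,,,,,,[@]@,,,,,…
gen 5: q2 h=21  …,,,,,@[@],,,,,,…
gen 6: q0 h=20  …,,,,,,[@],,,,,,…
gen 7: q2 h=21  …,,,,,@[,],,,,,,…
gen 8: q1 h=22  …,,,,@@[,],,,,,,…
gen 9: q2 h=21  …,,,,,@[@]@,,,,,…
gen 10: q0 h=20  …,,,,,,[@],@,,,,…
gen 11: q2 h=21  …,,,,,@[,]@,,,,,…
gen 12: q1 h=22  …,,,,@@[@],,,,,,…
gen 13: q0 h=21  …,,,,,@[@]@,,,,,…
gen 14: q2 h=22  …,,,,@@[@],,,,,,…
gen 15: q0 h=21  …,,,,,@[@],,,,,,…
gen 16: q2 h=22  …,,,,@@[,],,,,,,…
gen 17: q1 h=23  …,,,@@@[,],,,,,,…
gen 18: q2 h=22  …,,,,@@[@]@,,,,,…
gen 19: q0 h=21  …,,,,,@[@],@,,,,…
gen 20: q2 h=22  …,,,,@@[,]@,,,,,…
gen 21: q1 h=23  …,,,@@@[@],,,,,,…
gen 22: q0 h=22  …,,,,@@[@]@,,,,,…
gen 23: q2 h=23  …,,,@@@[@],,,,,,…
gen 24: q0 h=22  …,,,,@@[@],,,,,,…
gen 25: q2 h=23  …,,,@@@[,],,,,,,…
gen 26: q1 h=24  …,,@@@@[,],,,,,,…
gen 27: q2 h=23  …,,,@@@[@]@,,,,,…
gen 28: q0 h=22  …,,,,@@[@],@,,,,…
gen 29: q2 h=23  …,,,@@@[,]@,,,,,…
gen 30: q1 h=24  …,,@@@@[@],,,,,,…
gen 31: q0 h=23  …,,,@@@[@]@,,,,,…
gen 32: q2 h=24  …,,@@@@[@],,,,,,…
gen 33: q0 h=23  …,,,@@@[@],,,,,,…

23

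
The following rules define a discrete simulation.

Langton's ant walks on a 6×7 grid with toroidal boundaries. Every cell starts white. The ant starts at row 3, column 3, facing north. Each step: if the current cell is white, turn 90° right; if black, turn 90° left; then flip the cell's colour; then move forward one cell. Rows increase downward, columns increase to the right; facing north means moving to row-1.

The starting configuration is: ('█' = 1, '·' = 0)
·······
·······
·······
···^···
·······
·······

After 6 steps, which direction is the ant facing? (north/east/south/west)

north

k=0  ·······
·······
·······
···^···
·······
·······
k=1  ·······
·······
·······
···█>··
·······
·······
k=2  ·······
·······
·······
···██··
····v··
·······
k=3  ·······
·······
·······
···██··
···<█··
·······
k=4  ·······
·······
·······
···^█··
···██··
·······
k=5  ·······
·······
·······
··<·█··
···██··
·······
k=6  ·······
·······
··^····
··█·█··
···██··
·······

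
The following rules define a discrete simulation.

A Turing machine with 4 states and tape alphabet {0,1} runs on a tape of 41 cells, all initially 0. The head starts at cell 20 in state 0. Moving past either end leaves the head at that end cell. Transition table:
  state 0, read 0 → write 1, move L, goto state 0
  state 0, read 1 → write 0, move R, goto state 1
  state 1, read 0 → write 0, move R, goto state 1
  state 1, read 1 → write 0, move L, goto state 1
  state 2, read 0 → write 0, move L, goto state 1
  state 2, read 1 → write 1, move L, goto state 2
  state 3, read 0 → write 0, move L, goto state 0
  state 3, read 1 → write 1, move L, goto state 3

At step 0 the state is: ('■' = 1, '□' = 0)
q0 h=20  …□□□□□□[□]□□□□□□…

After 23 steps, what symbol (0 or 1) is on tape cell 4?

1

t=0: q0 h=20  …□□□□□□[□]□□□□□□…
t=1: q0 h=19  …□□□□□□[□]■□□□□□…
t=2: q0 h=18  …□□□□□□[□]■■□□□□…
t=3: q0 h=17  …□□□□□□[□]■■■□□□…
t=4: q0 h=16  …□□□□□□[□]■■■■□□…
t=5: q0 h=15  …□□□□□□[□]■■■■■□…
t=6: q0 h=14  …□□□□□□[□]■■■■■■…
t=7: q0 h=13  …□□□□□□[□]■■■■■■…
t=8: q0 h=12  …□□□□□□[□]■■■■■■…
t=9: q0 h=11  …□□□□□□[□]■■■■■■…
t=10: q0 h=10  …□□□□□□[□]■■■■■■…
t=11: q0 h= 9  …□□□□□□[□]■■■■■■…
t=12: q0 h= 8  …□□□□□□[□]■■■■■■…
t=13: q0 h= 7  …□□□□□□[□]■■■■■■…
t=14: q0 h= 6  |□□□□□□[□]■■■■■■…
t=15: q0 h= 5  |□□□□□[□]■■■■■■…
t=16: q0 h= 4  |□□□□[□]■■■■■■…
t=17: q0 h= 3  |□□□[□]■■■■■■…
t=18: q0 h= 2  |□□[□]■■■■■■…
t=19: q0 h= 1  |□[□]■■■■■■…
t=20: q0 h= 0  |[□]■■■■■■…
t=21: q0 h= 0  |[■]■■■■■■…
t=22: q1 h= 1  |□[■]■■■■■■…
t=23: q1 h= 0  |[□]□■■■■■…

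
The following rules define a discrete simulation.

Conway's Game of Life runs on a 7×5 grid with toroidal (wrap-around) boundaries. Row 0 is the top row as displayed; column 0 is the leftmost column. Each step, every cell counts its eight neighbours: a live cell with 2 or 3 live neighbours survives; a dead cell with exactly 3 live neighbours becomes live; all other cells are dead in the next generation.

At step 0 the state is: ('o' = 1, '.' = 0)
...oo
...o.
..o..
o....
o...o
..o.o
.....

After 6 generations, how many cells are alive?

18

step 0: ...oo
...o.
..o..
o....
o...o
..o.o
.....
step 1: ...oo
..ooo
.....
oo..o
oo.oo
o..oo
....o
step 2: o.o..
..o.o
.oo..
.ooo.
.....
.oo..
.....
step 3: .o.o.
o.o..
o....
.o.o.
...o.
.....
..o..
step 4: .o.o.
o.o.o
o.o.o
..o.o
..o..
.....
..o..
step 5: oo.oo
..o..
..o..
o.o.o
...o.
.....
..o..
step 6: oo.oo
o.o.o
..o..
.oo.o
...oo
.....
ooooo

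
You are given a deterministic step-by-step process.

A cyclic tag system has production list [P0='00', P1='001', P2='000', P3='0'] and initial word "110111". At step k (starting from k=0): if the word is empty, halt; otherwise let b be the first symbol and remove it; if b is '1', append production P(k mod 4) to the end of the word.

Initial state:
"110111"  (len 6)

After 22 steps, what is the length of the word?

t=0: "110111"  (len 6)
t=1: "1011100"  (len 7)
t=2: "011100001"  (len 9)
t=3: "11100001"  (len 8)
t=4: "11000010"  (len 8)
t=5: "100001000"  (len 9)
t=6: "00001000001"  (len 11)
t=7: "0001000001"  (len 10)
t=8: "001000001"  (len 9)
t=9: "01000001"  (len 8)
t=10: "1000001"  (len 7)
t=11: "000001000"  (len 9)
t=12: "00001000"  (len 8)
t=13: "0001000"  (len 7)
t=14: "001000"  (len 6)
t=15: "01000"  (len 5)
t=16: "1000"  (len 4)
t=17: "00000"  (len 5)
t=18: "0000"  (len 4)
t=19: "000"  (len 3)
t=20: "00"  (len 2)
t=21: "0"  (len 1)
t=22: (halted — word empty)

0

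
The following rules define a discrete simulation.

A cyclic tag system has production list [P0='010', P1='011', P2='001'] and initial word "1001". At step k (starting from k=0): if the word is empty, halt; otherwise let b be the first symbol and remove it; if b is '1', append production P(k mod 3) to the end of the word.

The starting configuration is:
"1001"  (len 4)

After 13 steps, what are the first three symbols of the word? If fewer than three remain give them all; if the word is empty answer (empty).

001

gen 0: "1001"  (len 4)
gen 1: "001010"  (len 6)
gen 2: "01010"  (len 5)
gen 3: "1010"  (len 4)
gen 4: "010010"  (len 6)
gen 5: "10010"  (len 5)
gen 6: "0010001"  (len 7)
gen 7: "010001"  (len 6)
gen 8: "10001"  (len 5)
gen 9: "0001001"  (len 7)
gen 10: "001001"  (len 6)
gen 11: "01001"  (len 5)
gen 12: "1001"  (len 4)
gen 13: "001010"  (len 6)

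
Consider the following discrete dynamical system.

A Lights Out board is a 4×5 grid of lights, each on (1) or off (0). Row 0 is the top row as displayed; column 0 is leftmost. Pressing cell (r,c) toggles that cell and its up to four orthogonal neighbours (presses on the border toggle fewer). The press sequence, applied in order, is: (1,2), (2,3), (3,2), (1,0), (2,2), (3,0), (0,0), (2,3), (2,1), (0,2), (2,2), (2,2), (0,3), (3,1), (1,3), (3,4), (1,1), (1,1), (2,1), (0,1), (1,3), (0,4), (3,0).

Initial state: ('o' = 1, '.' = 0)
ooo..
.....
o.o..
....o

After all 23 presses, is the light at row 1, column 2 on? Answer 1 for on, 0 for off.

1

t=0: ooo..
.....
o.o..
....o
t=1: oo...
.ooo.
o....
....o
t=2: oo...
.oo..
o.ooo
...oo
t=3: oo...
.oo..
o..oo
.oo.o
t=4: .o...
o.o..
...oo
.oo.o
t=5: .o...
o....
.oo.o
.o..o
t=6: .o...
o....
ooo.o
o...o
t=7: o....
.....
ooo.o
o...o
t=8: o....
...o.
oo.o.
o..oo
t=9: o....
.o.o.
..oo.
oo.oo
t=10: oooo.
.ooo.
..oo.
oo.oo
t=11: oooo.
.o.o.
.o...
ooooo
t=12: oooo.
.ooo.
..oo.
oo.oo
t=13: oo..o
.oo..
..oo.
oo.oo
t=14: oo..o
.oo..
.ooo.
..ooo
t=15: oo.oo
.o.oo
.oo..
..ooo
t=16: oo.oo
.o.oo
.oo.o
..o..
t=17: o..oo
o.ooo
..o.o
..o..
t=18: oo.oo
.o.oo
.oo.o
..o..
t=19: oo.oo
...oo
o...o
.oo..
t=20: ..ooo
.o.oo
o...o
.oo..
t=21: ..o.o
.oo..
o..oo
.oo..
t=22: ..oo.
.oo.o
o..oo
.oo..
t=23: ..oo.
.oo.o
...oo
o.o..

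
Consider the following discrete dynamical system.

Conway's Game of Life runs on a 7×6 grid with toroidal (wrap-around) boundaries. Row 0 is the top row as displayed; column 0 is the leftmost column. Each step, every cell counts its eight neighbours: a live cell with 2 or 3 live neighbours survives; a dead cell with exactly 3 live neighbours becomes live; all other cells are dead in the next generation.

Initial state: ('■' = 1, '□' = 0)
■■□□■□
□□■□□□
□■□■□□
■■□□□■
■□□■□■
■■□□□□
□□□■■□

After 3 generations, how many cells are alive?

step 0: ■■□□■□
□□■□□□
□■□■□□
■■□□□■
■□□■□■
■■□□□□
□□□■■□
step 1: □■■□■■
■□■■□□
□■□□□□
□■□□□■
□□■□■□
■■■■□□
□□■■■□
step 2: ■□□□□■
■□□■■■
□■□□□□
■■■□□□
□□□□■■
□□□□□■
□□□□□□
step 3: ■□□□□□
□■□□■□
□□□■■□
■■■□□■
□■□□■■
□□□□■■
■□□□□■

16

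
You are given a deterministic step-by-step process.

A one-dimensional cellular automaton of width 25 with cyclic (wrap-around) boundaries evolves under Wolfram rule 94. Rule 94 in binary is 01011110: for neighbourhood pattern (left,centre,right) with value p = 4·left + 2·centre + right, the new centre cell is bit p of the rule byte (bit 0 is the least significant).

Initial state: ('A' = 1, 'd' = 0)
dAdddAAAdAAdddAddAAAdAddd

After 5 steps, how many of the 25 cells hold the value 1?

step 0: dAdddAAAdAAdddAddAAAdAddd
step 1: AAAdAAdAdAAAdAAAAAdAdAAdd
step 2: AdAdAAdAdAdAdAdddAdAdAAAA
step 3: AdAdAAdAdAdAdAAdAAdAdAddd
step 4: AdAdAAdAdAdAdAAdAAdAdAAdA
step 5: AdAdAAdAdAdAdAAdAAdAdAAdA

15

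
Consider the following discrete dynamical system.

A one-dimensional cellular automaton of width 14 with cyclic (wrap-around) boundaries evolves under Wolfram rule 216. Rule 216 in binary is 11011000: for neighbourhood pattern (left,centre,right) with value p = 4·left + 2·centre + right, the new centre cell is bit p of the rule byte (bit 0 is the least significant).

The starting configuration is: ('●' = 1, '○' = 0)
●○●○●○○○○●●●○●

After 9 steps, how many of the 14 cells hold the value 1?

k=0  ●○●○●○○○○●●●○●
k=1  ●○○○○●○○○●●●○●
k=2  ●●○○○○●○○●●●○●
k=3  ●●●○○○○●○●●●○●
k=4  ●●●●○○○○○●●●○●
k=5  ●●●●●○○○○●●●○●
k=6  ●●●●●●○○○●●●○●
k=7  ●●●●●●●○○●●●○●
k=8  ●●●●●●●●○●●●○●
k=9  ●●●●●●●●○●●●○●

12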